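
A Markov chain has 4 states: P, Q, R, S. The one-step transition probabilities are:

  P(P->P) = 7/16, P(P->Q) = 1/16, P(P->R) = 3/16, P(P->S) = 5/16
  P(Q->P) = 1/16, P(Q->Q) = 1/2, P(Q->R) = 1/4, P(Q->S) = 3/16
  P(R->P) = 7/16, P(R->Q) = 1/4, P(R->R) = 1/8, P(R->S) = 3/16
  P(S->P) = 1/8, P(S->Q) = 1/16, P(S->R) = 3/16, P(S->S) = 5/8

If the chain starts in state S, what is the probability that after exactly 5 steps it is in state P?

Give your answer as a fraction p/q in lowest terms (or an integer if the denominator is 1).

Answer: 131309/524288

Derivation:
Computing P^5 by repeated multiplication:
P^1 =
  P: [7/16, 1/16, 3/16, 5/16]
  Q: [1/16, 1/2, 1/4, 3/16]
  R: [7/16, 1/4, 1/8, 3/16]
  S: [1/8, 1/16, 3/16, 5/8]
P^2 =
  P: [81/256, 1/8, 23/128, 97/256]
  Q: [49/256, 21/64, 13/64, 71/256]
  R: [73/256, 25/128, 25/128, 83/256]
  S: [7/32, 1/8, 23/128, 61/128]
P^3 =
  P: [1115/4096, 309/2048, 377/2048, 1609/4096]
  Q: [933/4096, 125/512, 25/128, 1363/4096]
  R: [1077/4096, 189/1024, 3/16, 1495/4096]
  S: [495/2048, 309/2048, 377/2048, 867/2048]
P^4 =
  P: [16919/65536, 2671/16384, 1519/8192, 25781/65536]
  Q: [15857/65536, 1687/8192, 1561/8192, 23695/65536]
  R: [16661/65536, 2923/16384, 3069/16384, 24907/65536]
  S: [8147/32768, 2671/16384, 1519/8192, 13203/32768]
P^5 =
  P: [265743/1048576, 44195/262144, 48785/262144, 410913/1048576]
  Q: [259301/1048576, 6171/32768, 12351/65536, 394187/1048576]
  R: [264065/1048576, 11513/65536, 24503/131072, 404279/1048576]
  S: [131309/524288, 44195/262144, 48785/262144, 207019/524288]

(P^5)[S -> P] = 131309/524288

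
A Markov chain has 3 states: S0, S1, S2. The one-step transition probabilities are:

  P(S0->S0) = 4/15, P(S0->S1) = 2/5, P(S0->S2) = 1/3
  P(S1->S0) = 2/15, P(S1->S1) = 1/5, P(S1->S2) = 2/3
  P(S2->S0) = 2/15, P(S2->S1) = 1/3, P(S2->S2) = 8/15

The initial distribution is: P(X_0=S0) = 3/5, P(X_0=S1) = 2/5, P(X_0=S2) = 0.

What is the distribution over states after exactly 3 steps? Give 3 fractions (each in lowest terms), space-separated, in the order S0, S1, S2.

Answer: 2614/16875 569/1875 1828/3375

Derivation:
Propagating the distribution step by step (d_{t+1} = d_t * P):
d_0 = (S0=3/5, S1=2/5, S2=0)
  d_1[S0] = 3/5*4/15 + 2/5*2/15 + 0*2/15 = 16/75
  d_1[S1] = 3/5*2/5 + 2/5*1/5 + 0*1/3 = 8/25
  d_1[S2] = 3/5*1/3 + 2/5*2/3 + 0*8/15 = 7/15
d_1 = (S0=16/75, S1=8/25, S2=7/15)
  d_2[S0] = 16/75*4/15 + 8/25*2/15 + 7/15*2/15 = 182/1125
  d_2[S1] = 16/75*2/5 + 8/25*1/5 + 7/15*1/3 = 343/1125
  d_2[S2] = 16/75*1/3 + 8/25*2/3 + 7/15*8/15 = 8/15
d_2 = (S0=182/1125, S1=343/1125, S2=8/15)
  d_3[S0] = 182/1125*4/15 + 343/1125*2/15 + 8/15*2/15 = 2614/16875
  d_3[S1] = 182/1125*2/5 + 343/1125*1/5 + 8/15*1/3 = 569/1875
  d_3[S2] = 182/1125*1/3 + 343/1125*2/3 + 8/15*8/15 = 1828/3375
d_3 = (S0=2614/16875, S1=569/1875, S2=1828/3375)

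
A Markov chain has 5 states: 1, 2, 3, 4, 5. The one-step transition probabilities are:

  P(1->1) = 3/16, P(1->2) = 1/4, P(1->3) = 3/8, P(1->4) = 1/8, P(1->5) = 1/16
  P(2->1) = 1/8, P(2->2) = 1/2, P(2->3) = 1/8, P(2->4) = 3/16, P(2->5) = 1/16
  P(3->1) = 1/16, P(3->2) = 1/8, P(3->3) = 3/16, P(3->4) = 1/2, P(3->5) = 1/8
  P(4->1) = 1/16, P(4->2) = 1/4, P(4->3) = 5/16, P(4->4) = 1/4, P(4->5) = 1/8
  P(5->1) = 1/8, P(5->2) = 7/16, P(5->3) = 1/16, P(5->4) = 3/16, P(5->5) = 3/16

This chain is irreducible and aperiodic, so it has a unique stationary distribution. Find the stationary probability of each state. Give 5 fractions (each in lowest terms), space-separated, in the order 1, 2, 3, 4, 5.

The stationary distribution satisfies pi = pi * P, i.e.:
  pi_1 = 3/16*pi_1 + 1/8*pi_2 + 1/16*pi_3 + 1/16*pi_4 + 1/8*pi_5
  pi_2 = 1/4*pi_1 + 1/2*pi_2 + 1/8*pi_3 + 1/4*pi_4 + 7/16*pi_5
  pi_3 = 3/8*pi_1 + 1/8*pi_2 + 3/16*pi_3 + 5/16*pi_4 + 1/16*pi_5
  pi_4 = 1/8*pi_1 + 3/16*pi_2 + 1/2*pi_3 + 1/4*pi_4 + 3/16*pi_5
  pi_5 = 1/16*pi_1 + 1/16*pi_2 + 1/8*pi_3 + 1/8*pi_4 + 3/16*pi_5
with normalization: pi_1 + pi_2 + pi_3 + pi_4 + pi_5 = 1.

Using the first 4 balance equations plus normalization, the linear system A*pi = b is:
  [-13/16, 1/8, 1/16, 1/16, 1/8] . pi = 0
  [1/4, -1/2, 1/8, 1/4, 7/16] . pi = 0
  [3/8, 1/8, -13/16, 5/16, 1/16] . pi = 0
  [1/8, 3/16, 1/2, -3/4, 3/16] . pi = 0
  [1, 1, 1, 1, 1] . pi = 1

Solving yields:
  pi_1 = 1156/11317
  pi_2 = 7361/22634
  pi_3 = 9323/45268
  pi_4 = 11853/45268
  pi_5 = 2373/22634

Verification (pi * P):
  1156/11317*3/16 + 7361/22634*1/8 + 9323/45268*1/16 + 11853/45268*1/16 + 2373/22634*1/8 = 1156/11317 = pi_1  (ok)
  1156/11317*1/4 + 7361/22634*1/2 + 9323/45268*1/8 + 11853/45268*1/4 + 2373/22634*7/16 = 7361/22634 = pi_2  (ok)
  1156/11317*3/8 + 7361/22634*1/8 + 9323/45268*3/16 + 11853/45268*5/16 + 2373/22634*1/16 = 9323/45268 = pi_3  (ok)
  1156/11317*1/8 + 7361/22634*3/16 + 9323/45268*1/2 + 11853/45268*1/4 + 2373/22634*3/16 = 11853/45268 = pi_4  (ok)
  1156/11317*1/16 + 7361/22634*1/16 + 9323/45268*1/8 + 11853/45268*1/8 + 2373/22634*3/16 = 2373/22634 = pi_5  (ok)

Answer: 1156/11317 7361/22634 9323/45268 11853/45268 2373/22634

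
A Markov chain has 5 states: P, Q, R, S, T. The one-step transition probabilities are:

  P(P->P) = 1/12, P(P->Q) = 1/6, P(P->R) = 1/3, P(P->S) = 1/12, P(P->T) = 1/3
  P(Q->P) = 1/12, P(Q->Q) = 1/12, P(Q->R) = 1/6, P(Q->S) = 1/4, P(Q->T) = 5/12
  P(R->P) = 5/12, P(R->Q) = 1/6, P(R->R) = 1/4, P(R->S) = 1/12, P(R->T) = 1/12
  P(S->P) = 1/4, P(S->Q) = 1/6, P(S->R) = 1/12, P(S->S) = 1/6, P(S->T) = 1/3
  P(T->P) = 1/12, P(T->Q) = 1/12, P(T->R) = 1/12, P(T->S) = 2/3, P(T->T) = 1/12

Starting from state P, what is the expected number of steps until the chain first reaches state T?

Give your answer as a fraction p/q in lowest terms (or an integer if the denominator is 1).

Answer: 7436/2097

Derivation:
Let h_i = expected steps to first reach T from state i.
Boundary: h_T = 0.
First-step equations for the other states:
  h_P = 1 + 1/12*h_P + 1/6*h_Q + 1/3*h_R + 1/12*h_S + 1/3*h_T
  h_Q = 1 + 1/12*h_P + 1/12*h_Q + 1/6*h_R + 1/4*h_S + 5/12*h_T
  h_R = 1 + 5/12*h_P + 1/6*h_Q + 1/4*h_R + 1/12*h_S + 1/12*h_T
  h_S = 1 + 1/4*h_P + 1/6*h_Q + 1/12*h_R + 1/6*h_S + 1/3*h_T

Substituting h_T = 0 and rearranging gives the linear system (I - Q) h = 1:
  [11/12, -1/6, -1/3, -1/12] . (h_P, h_Q, h_R, h_S) = 1
  [-1/12, 11/12, -1/6, -1/4] . (h_P, h_Q, h_R, h_S) = 1
  [-5/12, -1/6, 3/4, -1/12] . (h_P, h_Q, h_R, h_S) = 1
  [-1/4, -1/6, -1/12, 5/6] . (h_P, h_Q, h_R, h_S) = 1

Solving yields:
  h_P = 7436/2097
  h_Q = 2176/699
  h_R = 9152/2097
  h_S = 6968/2097

Starting state is P, so the expected hitting time is h_P = 7436/2097.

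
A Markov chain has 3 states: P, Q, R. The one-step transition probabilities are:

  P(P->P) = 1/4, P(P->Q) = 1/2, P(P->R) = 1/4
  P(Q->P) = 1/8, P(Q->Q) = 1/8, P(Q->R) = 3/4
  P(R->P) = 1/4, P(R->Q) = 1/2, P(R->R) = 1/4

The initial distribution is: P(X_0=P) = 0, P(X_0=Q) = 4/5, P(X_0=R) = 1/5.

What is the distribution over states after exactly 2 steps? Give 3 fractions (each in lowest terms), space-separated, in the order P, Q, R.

Propagating the distribution step by step (d_{t+1} = d_t * P):
d_0 = (P=0, Q=4/5, R=1/5)
  d_1[P] = 0*1/4 + 4/5*1/8 + 1/5*1/4 = 3/20
  d_1[Q] = 0*1/2 + 4/5*1/8 + 1/5*1/2 = 1/5
  d_1[R] = 0*1/4 + 4/5*3/4 + 1/5*1/4 = 13/20
d_1 = (P=3/20, Q=1/5, R=13/20)
  d_2[P] = 3/20*1/4 + 1/5*1/8 + 13/20*1/4 = 9/40
  d_2[Q] = 3/20*1/2 + 1/5*1/8 + 13/20*1/2 = 17/40
  d_2[R] = 3/20*1/4 + 1/5*3/4 + 13/20*1/4 = 7/20
d_2 = (P=9/40, Q=17/40, R=7/20)

Answer: 9/40 17/40 7/20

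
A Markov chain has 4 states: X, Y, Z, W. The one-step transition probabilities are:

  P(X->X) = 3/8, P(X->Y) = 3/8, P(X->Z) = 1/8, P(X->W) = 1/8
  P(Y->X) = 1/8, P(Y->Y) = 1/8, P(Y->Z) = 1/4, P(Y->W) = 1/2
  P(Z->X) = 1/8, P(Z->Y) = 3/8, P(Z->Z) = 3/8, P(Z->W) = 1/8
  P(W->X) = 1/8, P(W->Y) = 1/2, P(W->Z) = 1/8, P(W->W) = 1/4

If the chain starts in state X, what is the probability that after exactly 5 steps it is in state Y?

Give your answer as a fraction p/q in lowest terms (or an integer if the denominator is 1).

Computing P^5 by repeated multiplication:
P^1 =
  X: [3/8, 3/8, 1/8, 1/8]
  Y: [1/8, 1/8, 1/4, 1/2]
  Z: [1/8, 3/8, 3/8, 1/8]
  W: [1/8, 1/2, 1/8, 1/4]
P^2 =
  X: [7/32, 19/64, 13/64, 9/32]
  Y: [5/32, 13/32, 13/64, 15/64]
  Z: [5/32, 19/64, 17/64, 9/32]
  W: [5/32, 9/32, 7/32, 11/32]
P^3 =
  X: [23/128, 43/128, 109/512, 139/512]
  Y: [21/128, 155/512, 29/128, 157/512]
  Z: [21/128, 43/128, 117/512, 139/512]
  W: [21/128, 89/256, 55/256, 35/128]
P^4 =
  X: [87/512, 1331/4096, 451/2048, 1167/4096]
  Y: [85/512, 1383/4096, 899/4096, 567/2048]
  Z: [85/512, 1331/4096, 459/2048, 1167/4096]
  W: [85/512, 165/512, 455/2048, 593/2048]
P^5 =
  X: [343/2048, 10793/32768, 7231/32768, 1157/4096]
  Y: [341/2048, 333/1024, 7277/32768, 9379/32768]
  Z: [341/2048, 10793/32768, 7263/32768, 1157/4096]
  W: [341/2048, 5417/16384, 1809/8192, 4621/16384]

(P^5)[X -> Y] = 10793/32768

Answer: 10793/32768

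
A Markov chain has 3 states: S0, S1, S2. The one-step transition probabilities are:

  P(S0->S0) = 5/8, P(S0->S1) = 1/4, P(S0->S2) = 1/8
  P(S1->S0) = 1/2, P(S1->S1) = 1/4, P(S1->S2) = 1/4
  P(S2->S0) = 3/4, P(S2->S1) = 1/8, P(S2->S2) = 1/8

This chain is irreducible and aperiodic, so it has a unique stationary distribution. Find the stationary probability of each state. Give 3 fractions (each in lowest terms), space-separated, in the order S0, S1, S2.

Answer: 8/13 3/13 2/13

Derivation:
The stationary distribution satisfies pi = pi * P, i.e.:
  pi_S0 = 5/8*pi_S0 + 1/2*pi_S1 + 3/4*pi_S2
  pi_S1 = 1/4*pi_S0 + 1/4*pi_S1 + 1/8*pi_S2
  pi_S2 = 1/8*pi_S0 + 1/4*pi_S1 + 1/8*pi_S2
with normalization: pi_S0 + pi_S1 + pi_S2 = 1.

Using the first 2 balance equations plus normalization, the linear system A*pi = b is:
  [-3/8, 1/2, 3/4] . pi = 0
  [1/4, -3/4, 1/8] . pi = 0
  [1, 1, 1] . pi = 1

Solving yields:
  pi_S0 = 8/13
  pi_S1 = 3/13
  pi_S2 = 2/13

Verification (pi * P):
  8/13*5/8 + 3/13*1/2 + 2/13*3/4 = 8/13 = pi_S0  (ok)
  8/13*1/4 + 3/13*1/4 + 2/13*1/8 = 3/13 = pi_S1  (ok)
  8/13*1/8 + 3/13*1/4 + 2/13*1/8 = 2/13 = pi_S2  (ok)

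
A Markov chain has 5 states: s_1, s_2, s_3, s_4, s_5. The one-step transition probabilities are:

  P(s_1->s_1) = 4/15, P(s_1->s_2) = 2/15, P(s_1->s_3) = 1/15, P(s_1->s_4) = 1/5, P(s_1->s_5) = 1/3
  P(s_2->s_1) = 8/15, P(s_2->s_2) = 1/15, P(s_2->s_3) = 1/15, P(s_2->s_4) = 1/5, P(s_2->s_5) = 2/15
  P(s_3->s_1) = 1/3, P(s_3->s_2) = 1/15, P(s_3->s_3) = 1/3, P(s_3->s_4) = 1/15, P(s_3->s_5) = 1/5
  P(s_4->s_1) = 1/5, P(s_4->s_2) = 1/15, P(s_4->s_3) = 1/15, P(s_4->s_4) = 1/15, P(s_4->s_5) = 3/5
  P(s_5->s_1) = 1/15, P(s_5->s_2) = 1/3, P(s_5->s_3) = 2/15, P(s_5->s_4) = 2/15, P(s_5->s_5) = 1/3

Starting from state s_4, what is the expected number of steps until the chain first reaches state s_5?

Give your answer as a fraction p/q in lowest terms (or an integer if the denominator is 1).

Let h_i = expected steps to first reach s_5 from state i.
Boundary: h_s_5 = 0.
First-step equations for the other states:
  h_s_1 = 1 + 4/15*h_s_1 + 2/15*h_s_2 + 1/15*h_s_3 + 1/5*h_s_4 + 1/3*h_s_5
  h_s_2 = 1 + 8/15*h_s_1 + 1/15*h_s_2 + 1/15*h_s_3 + 1/5*h_s_4 + 2/15*h_s_5
  h_s_3 = 1 + 1/3*h_s_1 + 1/15*h_s_2 + 1/3*h_s_3 + 1/15*h_s_4 + 1/5*h_s_5
  h_s_4 = 1 + 1/5*h_s_1 + 1/15*h_s_2 + 1/15*h_s_3 + 1/15*h_s_4 + 3/5*h_s_5

Substituting h_s_5 = 0 and rearranging gives the linear system (I - Q) h = 1:
  [11/15, -2/15, -1/15, -1/5] . (h_s_1, h_s_2, h_s_3, h_s_4) = 1
  [-8/15, 14/15, -1/15, -1/5] . (h_s_1, h_s_2, h_s_3, h_s_4) = 1
  [-1/3, -1/15, 2/3, -1/15] . (h_s_1, h_s_2, h_s_3, h_s_4) = 1
  [-1/5, -1/15, -1/15, 14/15] . (h_s_1, h_s_2, h_s_3, h_s_4) = 1

Solving yields:
  h_s_1 = 2040/701
  h_s_2 = 4845/1402
  h_s_3 = 4935/1402
  h_s_4 = 3075/1402

Starting state is s_4, so the expected hitting time is h_s_4 = 3075/1402.

Answer: 3075/1402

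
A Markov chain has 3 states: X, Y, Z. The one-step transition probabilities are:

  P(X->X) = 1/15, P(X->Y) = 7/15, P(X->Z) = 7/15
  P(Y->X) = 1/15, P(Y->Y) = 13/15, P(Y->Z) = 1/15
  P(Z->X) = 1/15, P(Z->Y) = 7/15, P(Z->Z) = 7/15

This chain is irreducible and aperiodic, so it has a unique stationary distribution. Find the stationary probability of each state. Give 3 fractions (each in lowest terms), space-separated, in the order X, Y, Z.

The stationary distribution satisfies pi = pi * P, i.e.:
  pi_X = 1/15*pi_X + 1/15*pi_Y + 1/15*pi_Z
  pi_Y = 7/15*pi_X + 13/15*pi_Y + 7/15*pi_Z
  pi_Z = 7/15*pi_X + 1/15*pi_Y + 7/15*pi_Z
with normalization: pi_X + pi_Y + pi_Z = 1.

Using the first 2 balance equations plus normalization, the linear system A*pi = b is:
  [-14/15, 1/15, 1/15] . pi = 0
  [7/15, -2/15, 7/15] . pi = 0
  [1, 1, 1] . pi = 1

Solving yields:
  pi_X = 1/15
  pi_Y = 7/9
  pi_Z = 7/45

Verification (pi * P):
  1/15*1/15 + 7/9*1/15 + 7/45*1/15 = 1/15 = pi_X  (ok)
  1/15*7/15 + 7/9*13/15 + 7/45*7/15 = 7/9 = pi_Y  (ok)
  1/15*7/15 + 7/9*1/15 + 7/45*7/15 = 7/45 = pi_Z  (ok)

Answer: 1/15 7/9 7/45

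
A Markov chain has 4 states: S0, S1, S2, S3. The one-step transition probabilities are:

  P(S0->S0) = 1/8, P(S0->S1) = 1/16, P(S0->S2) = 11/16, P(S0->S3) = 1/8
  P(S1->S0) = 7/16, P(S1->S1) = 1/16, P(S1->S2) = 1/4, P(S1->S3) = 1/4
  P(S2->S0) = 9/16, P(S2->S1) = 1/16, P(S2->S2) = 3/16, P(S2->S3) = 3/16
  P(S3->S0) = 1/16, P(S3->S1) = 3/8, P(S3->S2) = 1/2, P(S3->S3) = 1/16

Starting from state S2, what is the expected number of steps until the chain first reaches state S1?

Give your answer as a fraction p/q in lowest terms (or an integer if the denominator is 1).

Let h_i = expected steps to first reach S1 from state i.
Boundary: h_S1 = 0.
First-step equations for the other states:
  h_S0 = 1 + 1/8*h_S0 + 1/16*h_S1 + 11/16*h_S2 + 1/8*h_S3
  h_S2 = 1 + 9/16*h_S0 + 1/16*h_S1 + 3/16*h_S2 + 3/16*h_S3
  h_S3 = 1 + 1/16*h_S0 + 3/8*h_S1 + 1/2*h_S2 + 1/16*h_S3

Substituting h_S1 = 0 and rearranging gives the linear system (I - Q) h = 1:
  [7/8, -11/16, -1/8] . (h_S0, h_S2, h_S3) = 1
  [-9/16, 13/16, -3/16] . (h_S0, h_S2, h_S3) = 1
  [-1/16, -1/2, 15/16] . (h_S0, h_S2, h_S3) = 1

Solving yields:
  h_S0 = 3288/353
  h_S2 = 3248/353
  h_S3 = 2328/353

Starting state is S2, so the expected hitting time is h_S2 = 3248/353.

Answer: 3248/353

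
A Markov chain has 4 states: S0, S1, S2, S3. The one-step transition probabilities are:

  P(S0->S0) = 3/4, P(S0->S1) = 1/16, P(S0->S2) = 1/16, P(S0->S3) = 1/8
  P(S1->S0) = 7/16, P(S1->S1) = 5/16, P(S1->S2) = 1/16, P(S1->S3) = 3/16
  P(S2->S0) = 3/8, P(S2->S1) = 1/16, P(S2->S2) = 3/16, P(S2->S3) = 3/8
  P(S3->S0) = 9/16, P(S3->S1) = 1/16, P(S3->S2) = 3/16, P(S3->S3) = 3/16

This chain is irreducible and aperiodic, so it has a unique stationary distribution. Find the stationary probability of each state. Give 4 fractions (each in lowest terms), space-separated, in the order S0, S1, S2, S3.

Answer: 797/1212 1/12 115/1212 199/1212

Derivation:
The stationary distribution satisfies pi = pi * P, i.e.:
  pi_S0 = 3/4*pi_S0 + 7/16*pi_S1 + 3/8*pi_S2 + 9/16*pi_S3
  pi_S1 = 1/16*pi_S0 + 5/16*pi_S1 + 1/16*pi_S2 + 1/16*pi_S3
  pi_S2 = 1/16*pi_S0 + 1/16*pi_S1 + 3/16*pi_S2 + 3/16*pi_S3
  pi_S3 = 1/8*pi_S0 + 3/16*pi_S1 + 3/8*pi_S2 + 3/16*pi_S3
with normalization: pi_S0 + pi_S1 + pi_S2 + pi_S3 = 1.

Using the first 3 balance equations plus normalization, the linear system A*pi = b is:
  [-1/4, 7/16, 3/8, 9/16] . pi = 0
  [1/16, -11/16, 1/16, 1/16] . pi = 0
  [1/16, 1/16, -13/16, 3/16] . pi = 0
  [1, 1, 1, 1] . pi = 1

Solving yields:
  pi_S0 = 797/1212
  pi_S1 = 1/12
  pi_S2 = 115/1212
  pi_S3 = 199/1212

Verification (pi * P):
  797/1212*3/4 + 1/12*7/16 + 115/1212*3/8 + 199/1212*9/16 = 797/1212 = pi_S0  (ok)
  797/1212*1/16 + 1/12*5/16 + 115/1212*1/16 + 199/1212*1/16 = 1/12 = pi_S1  (ok)
  797/1212*1/16 + 1/12*1/16 + 115/1212*3/16 + 199/1212*3/16 = 115/1212 = pi_S2  (ok)
  797/1212*1/8 + 1/12*3/16 + 115/1212*3/8 + 199/1212*3/16 = 199/1212 = pi_S3  (ok)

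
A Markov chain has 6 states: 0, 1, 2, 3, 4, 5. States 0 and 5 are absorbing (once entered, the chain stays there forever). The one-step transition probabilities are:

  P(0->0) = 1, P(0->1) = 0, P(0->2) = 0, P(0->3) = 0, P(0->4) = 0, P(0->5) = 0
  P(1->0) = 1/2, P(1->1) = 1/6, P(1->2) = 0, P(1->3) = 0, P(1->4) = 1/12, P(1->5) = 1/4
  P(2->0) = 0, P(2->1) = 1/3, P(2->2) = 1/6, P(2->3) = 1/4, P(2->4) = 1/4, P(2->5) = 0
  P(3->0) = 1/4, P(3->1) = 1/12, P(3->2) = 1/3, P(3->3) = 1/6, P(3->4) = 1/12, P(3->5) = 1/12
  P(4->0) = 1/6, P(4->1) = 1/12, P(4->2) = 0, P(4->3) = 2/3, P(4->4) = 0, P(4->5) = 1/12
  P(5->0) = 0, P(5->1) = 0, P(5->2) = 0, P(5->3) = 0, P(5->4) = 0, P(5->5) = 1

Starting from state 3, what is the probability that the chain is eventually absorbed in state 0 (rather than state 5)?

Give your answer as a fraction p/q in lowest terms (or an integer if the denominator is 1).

Answer: 3033/4252

Derivation:
Let a_i = P(absorbed in 0 | start in state i).
Boundary conditions: a_0 = 1, a_5 = 0.
For each transient state i, a_i = sum_j P(i->j) * a_j:
  a_1 = 1/2*a_0 + 1/6*a_1 + 0*a_2 + 0*a_3 + 1/12*a_4 + 1/4*a_5
  a_2 = 0*a_0 + 1/3*a_1 + 1/6*a_2 + 1/4*a_3 + 1/4*a_4 + 0*a_5
  a_3 = 1/4*a_0 + 1/12*a_1 + 1/3*a_2 + 1/6*a_3 + 1/12*a_4 + 1/12*a_5
  a_4 = 1/6*a_0 + 1/12*a_1 + 0*a_2 + 2/3*a_3 + 0*a_4 + 1/12*a_5

Substituting a_0 = 1 and a_5 = 0, rearrange to (I - Q) a = r where r[i] = P(i -> 0):
  [5/6, 0, 0, -1/12] . (a_1, a_2, a_3, a_4) = 1/2
  [-1/3, 5/6, -1/4, -1/4] . (a_1, a_2, a_3, a_4) = 0
  [-1/12, -1/3, 5/6, -1/12] . (a_1, a_2, a_3, a_4) = 1/4
  [-1/12, 0, -2/3, 1] . (a_1, a_2, a_3, a_4) = 1/6

Solving yields:
  a_1 = 712/1063
  a_2 = 5879/8504
  a_3 = 3033/4252
  a_4 = 742/1063

Starting state is 3, so the absorption probability is a_3 = 3033/4252.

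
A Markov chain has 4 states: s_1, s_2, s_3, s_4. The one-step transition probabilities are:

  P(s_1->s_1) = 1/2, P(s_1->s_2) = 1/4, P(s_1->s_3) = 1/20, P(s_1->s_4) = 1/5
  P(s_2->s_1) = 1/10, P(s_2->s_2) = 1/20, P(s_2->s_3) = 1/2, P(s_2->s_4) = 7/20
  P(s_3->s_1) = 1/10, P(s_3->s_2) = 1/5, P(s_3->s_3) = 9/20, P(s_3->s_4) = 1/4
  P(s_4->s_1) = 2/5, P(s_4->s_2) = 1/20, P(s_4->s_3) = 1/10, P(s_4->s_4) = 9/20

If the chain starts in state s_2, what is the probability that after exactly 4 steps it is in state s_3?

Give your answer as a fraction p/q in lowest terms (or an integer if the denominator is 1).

Answer: 18307/80000

Derivation:
Computing P^4 by repeated multiplication:
P^1 =
  s_1: [1/2, 1/4, 1/20, 1/5]
  s_2: [1/10, 1/20, 1/2, 7/20]
  s_3: [1/10, 1/5, 9/20, 1/4]
  s_4: [2/5, 1/20, 1/10, 9/20]
P^2 =
  s_1: [9/25, 63/400, 77/400, 29/100]
  s_2: [49/200, 29/200, 29/100, 8/25]
  s_3: [43/200, 11/80, 133/400, 63/200]
  s_4: [79/200, 29/200, 27/200, 13/40]
P^3 =
  s_1: [331/1000, 1207/8000, 1699/8000, 1223/4000]
  s_2: [147/500, 57/400, 989/4000, 253/800]
  s_3: [561/2000, 1143/8000, 417/1600, 79/250]
  s_4: [711/2000, 597/4000, 371/2000, 1239/4000]
P^4 =
  s_1: [2593/8000, 23689/160000, 34901/160000, 991/3200]
  s_2: [12499/40000, 11671/80000, 18307/80000, 391/1250]
  s_3: [307/1000, 23231/160000, 7499/32000, 25077/80000]
  s_4: [2681/8000, 5957/40000, 4137/20000, 3091/10000]

(P^4)[s_2 -> s_3] = 18307/80000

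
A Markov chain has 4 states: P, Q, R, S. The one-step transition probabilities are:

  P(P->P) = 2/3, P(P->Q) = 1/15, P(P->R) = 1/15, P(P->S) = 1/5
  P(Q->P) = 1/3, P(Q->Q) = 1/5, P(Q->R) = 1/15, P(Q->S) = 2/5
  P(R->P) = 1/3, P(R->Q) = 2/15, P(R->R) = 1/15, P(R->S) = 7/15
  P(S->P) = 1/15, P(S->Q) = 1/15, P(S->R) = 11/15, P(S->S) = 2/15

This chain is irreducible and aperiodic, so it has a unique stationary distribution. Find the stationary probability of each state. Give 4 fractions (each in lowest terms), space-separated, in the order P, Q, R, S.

The stationary distribution satisfies pi = pi * P, i.e.:
  pi_P = 2/3*pi_P + 1/3*pi_Q + 1/3*pi_R + 1/15*pi_S
  pi_Q = 1/15*pi_P + 1/5*pi_Q + 2/15*pi_R + 1/15*pi_S
  pi_R = 1/15*pi_P + 1/15*pi_Q + 1/15*pi_R + 11/15*pi_S
  pi_S = 1/5*pi_P + 2/5*pi_Q + 7/15*pi_R + 2/15*pi_S
with normalization: pi_P + pi_Q + pi_R + pi_S = 1.

Using the first 3 balance equations plus normalization, the linear system A*pi = b is:
  [-1/3, 1/3, 1/3, 1/15] . pi = 0
  [1/15, -4/5, 2/15, 1/15] . pi = 0
  [1/15, 1/15, -14/15, 11/15] . pi = 0
  [1, 1, 1, 1] . pi = 1

Solving yields:
  pi_P = 1011/2570
  pi_Q = 123/1285
  pi_R = 314/1285
  pi_S = 137/514

Verification (pi * P):
  1011/2570*2/3 + 123/1285*1/3 + 314/1285*1/3 + 137/514*1/15 = 1011/2570 = pi_P  (ok)
  1011/2570*1/15 + 123/1285*1/5 + 314/1285*2/15 + 137/514*1/15 = 123/1285 = pi_Q  (ok)
  1011/2570*1/15 + 123/1285*1/15 + 314/1285*1/15 + 137/514*11/15 = 314/1285 = pi_R  (ok)
  1011/2570*1/5 + 123/1285*2/5 + 314/1285*7/15 + 137/514*2/15 = 137/514 = pi_S  (ok)

Answer: 1011/2570 123/1285 314/1285 137/514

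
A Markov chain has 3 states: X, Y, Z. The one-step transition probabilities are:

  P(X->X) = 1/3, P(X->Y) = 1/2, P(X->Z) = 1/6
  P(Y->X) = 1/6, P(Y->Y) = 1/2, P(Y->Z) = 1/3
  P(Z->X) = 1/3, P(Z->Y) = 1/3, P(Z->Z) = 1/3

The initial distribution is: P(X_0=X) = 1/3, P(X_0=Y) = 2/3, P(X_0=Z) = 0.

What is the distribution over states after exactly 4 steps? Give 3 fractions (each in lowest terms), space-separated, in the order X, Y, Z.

Propagating the distribution step by step (d_{t+1} = d_t * P):
d_0 = (X=1/3, Y=2/3, Z=0)
  d_1[X] = 1/3*1/3 + 2/3*1/6 + 0*1/3 = 2/9
  d_1[Y] = 1/3*1/2 + 2/3*1/2 + 0*1/3 = 1/2
  d_1[Z] = 1/3*1/6 + 2/3*1/3 + 0*1/3 = 5/18
d_1 = (X=2/9, Y=1/2, Z=5/18)
  d_2[X] = 2/9*1/3 + 1/2*1/6 + 5/18*1/3 = 1/4
  d_2[Y] = 2/9*1/2 + 1/2*1/2 + 5/18*1/3 = 49/108
  d_2[Z] = 2/9*1/6 + 1/2*1/3 + 5/18*1/3 = 8/27
d_2 = (X=1/4, Y=49/108, Z=8/27)
  d_3[X] = 1/4*1/3 + 49/108*1/6 + 8/27*1/3 = 167/648
  d_3[Y] = 1/4*1/2 + 49/108*1/2 + 8/27*1/3 = 73/162
  d_3[Z] = 1/4*1/6 + 49/108*1/3 + 8/27*1/3 = 7/24
d_3 = (X=167/648, Y=73/162, Z=7/24)
  d_4[X] = 167/648*1/3 + 73/162*1/6 + 7/24*1/3 = 251/972
  d_4[Y] = 167/648*1/2 + 73/162*1/2 + 7/24*1/3 = 65/144
  d_4[Z] = 167/648*1/6 + 73/162*1/3 + 7/24*1/3 = 1129/3888
d_4 = (X=251/972, Y=65/144, Z=1129/3888)

Answer: 251/972 65/144 1129/3888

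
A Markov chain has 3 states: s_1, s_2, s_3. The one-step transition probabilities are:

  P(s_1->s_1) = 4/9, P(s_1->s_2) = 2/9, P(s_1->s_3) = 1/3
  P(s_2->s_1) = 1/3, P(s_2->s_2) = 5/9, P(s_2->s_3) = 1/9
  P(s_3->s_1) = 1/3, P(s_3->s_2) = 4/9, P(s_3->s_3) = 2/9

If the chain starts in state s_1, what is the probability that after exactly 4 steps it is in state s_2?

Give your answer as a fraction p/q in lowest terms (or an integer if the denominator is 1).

Computing P^4 by repeated multiplication:
P^1 =
  s_1: [4/9, 2/9, 1/3]
  s_2: [1/3, 5/9, 1/9]
  s_3: [1/3, 4/9, 2/9]
P^2 =
  s_1: [31/81, 10/27, 20/81]
  s_2: [10/27, 35/81, 16/81]
  s_3: [10/27, 34/81, 17/81]
P^3 =
  s_1: [274/729, 292/729, 163/729]
  s_2: [91/243, 299/729, 157/729]
  s_3: [91/243, 298/729, 158/729]
P^4 =
  s_1: [2461/6561, 2660/6561, 160/729]
  s_2: [820/2187, 2669/6561, 1432/6561]
  s_3: [820/2187, 2668/6561, 1433/6561]

(P^4)[s_1 -> s_2] = 2660/6561

Answer: 2660/6561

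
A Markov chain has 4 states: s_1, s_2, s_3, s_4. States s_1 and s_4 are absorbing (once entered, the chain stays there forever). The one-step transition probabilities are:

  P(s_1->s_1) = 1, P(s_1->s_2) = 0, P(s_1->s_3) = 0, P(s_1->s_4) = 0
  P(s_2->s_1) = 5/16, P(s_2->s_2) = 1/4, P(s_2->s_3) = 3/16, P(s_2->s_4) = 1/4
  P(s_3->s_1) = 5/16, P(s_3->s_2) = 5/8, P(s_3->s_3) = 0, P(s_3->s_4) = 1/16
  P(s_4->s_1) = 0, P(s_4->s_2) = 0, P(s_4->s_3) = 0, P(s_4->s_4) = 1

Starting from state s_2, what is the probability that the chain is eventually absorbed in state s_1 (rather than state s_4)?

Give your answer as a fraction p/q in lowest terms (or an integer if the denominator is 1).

Answer: 95/162

Derivation:
Let a_i = P(absorbed in s_1 | start in state i).
Boundary conditions: a_s_1 = 1, a_s_4 = 0.
For each transient state i, a_i = sum_j P(i->j) * a_j:
  a_s_2 = 5/16*a_s_1 + 1/4*a_s_2 + 3/16*a_s_3 + 1/4*a_s_4
  a_s_3 = 5/16*a_s_1 + 5/8*a_s_2 + 0*a_s_3 + 1/16*a_s_4

Substituting a_s_1 = 1 and a_s_4 = 0, rearrange to (I - Q) a = r where r[i] = P(i -> s_1):
  [3/4, -3/16] . (a_s_2, a_s_3) = 5/16
  [-5/8, 1] . (a_s_2, a_s_3) = 5/16

Solving yields:
  a_s_2 = 95/162
  a_s_3 = 55/81

Starting state is s_2, so the absorption probability is a_s_2 = 95/162.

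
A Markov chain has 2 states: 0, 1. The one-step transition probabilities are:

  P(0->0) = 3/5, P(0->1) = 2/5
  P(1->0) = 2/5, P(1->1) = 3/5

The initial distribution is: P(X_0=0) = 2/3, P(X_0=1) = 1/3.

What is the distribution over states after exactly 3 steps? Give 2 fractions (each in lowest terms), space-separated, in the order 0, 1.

Propagating the distribution step by step (d_{t+1} = d_t * P):
d_0 = (0=2/3, 1=1/3)
  d_1[0] = 2/3*3/5 + 1/3*2/5 = 8/15
  d_1[1] = 2/3*2/5 + 1/3*3/5 = 7/15
d_1 = (0=8/15, 1=7/15)
  d_2[0] = 8/15*3/5 + 7/15*2/5 = 38/75
  d_2[1] = 8/15*2/5 + 7/15*3/5 = 37/75
d_2 = (0=38/75, 1=37/75)
  d_3[0] = 38/75*3/5 + 37/75*2/5 = 188/375
  d_3[1] = 38/75*2/5 + 37/75*3/5 = 187/375
d_3 = (0=188/375, 1=187/375)

Answer: 188/375 187/375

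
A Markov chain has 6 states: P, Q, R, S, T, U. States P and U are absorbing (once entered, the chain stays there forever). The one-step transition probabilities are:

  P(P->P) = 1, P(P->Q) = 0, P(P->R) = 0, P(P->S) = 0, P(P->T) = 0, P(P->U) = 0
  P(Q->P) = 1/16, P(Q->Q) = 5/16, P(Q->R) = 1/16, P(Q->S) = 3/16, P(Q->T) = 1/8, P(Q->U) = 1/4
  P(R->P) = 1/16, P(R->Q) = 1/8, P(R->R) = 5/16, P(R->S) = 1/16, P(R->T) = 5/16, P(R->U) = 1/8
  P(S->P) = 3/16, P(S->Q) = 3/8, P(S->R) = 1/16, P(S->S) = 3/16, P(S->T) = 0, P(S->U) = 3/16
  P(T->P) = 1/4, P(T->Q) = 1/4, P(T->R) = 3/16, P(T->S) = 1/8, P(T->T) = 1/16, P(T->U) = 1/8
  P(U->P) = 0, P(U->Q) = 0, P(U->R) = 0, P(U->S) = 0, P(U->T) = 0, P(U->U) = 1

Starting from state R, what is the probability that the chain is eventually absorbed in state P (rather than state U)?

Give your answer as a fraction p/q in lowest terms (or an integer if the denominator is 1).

Let a_i = P(absorbed in P | start in state i).
Boundary conditions: a_P = 1, a_U = 0.
For each transient state i, a_i = sum_j P(i->j) * a_j:
  a_Q = 1/16*a_P + 5/16*a_Q + 1/16*a_R + 3/16*a_S + 1/8*a_T + 1/4*a_U
  a_R = 1/16*a_P + 1/8*a_Q + 5/16*a_R + 1/16*a_S + 5/16*a_T + 1/8*a_U
  a_S = 3/16*a_P + 3/8*a_Q + 1/16*a_R + 3/16*a_S + 0*a_T + 3/16*a_U
  a_T = 1/4*a_P + 1/4*a_Q + 3/16*a_R + 1/8*a_S + 1/16*a_T + 1/8*a_U

Substituting a_P = 1 and a_U = 0, rearrange to (I - Q) a = r where r[i] = P(i -> P):
  [11/16, -1/16, -3/16, -1/8] . (a_Q, a_R, a_S, a_T) = 1/16
  [-1/8, 11/16, -1/16, -5/16] . (a_Q, a_R, a_S, a_T) = 1/16
  [-3/8, -1/16, 13/16, 0] . (a_Q, a_R, a_S, a_T) = 3/16
  [-1/4, -3/16, -1/8, 15/16] . (a_Q, a_R, a_S, a_T) = 1/4

Solving yields:
  a_Q = 58/175
  a_R = 506/1225
  a_S = 509/1225
  a_T = 604/1225

Starting state is R, so the absorption probability is a_R = 506/1225.

Answer: 506/1225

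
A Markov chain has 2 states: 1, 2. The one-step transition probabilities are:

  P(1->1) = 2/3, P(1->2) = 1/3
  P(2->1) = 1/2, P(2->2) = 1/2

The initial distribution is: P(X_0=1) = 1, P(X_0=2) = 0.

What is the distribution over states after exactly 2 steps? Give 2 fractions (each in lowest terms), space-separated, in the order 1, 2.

Answer: 11/18 7/18

Derivation:
Propagating the distribution step by step (d_{t+1} = d_t * P):
d_0 = (1=1, 2=0)
  d_1[1] = 1*2/3 + 0*1/2 = 2/3
  d_1[2] = 1*1/3 + 0*1/2 = 1/3
d_1 = (1=2/3, 2=1/3)
  d_2[1] = 2/3*2/3 + 1/3*1/2 = 11/18
  d_2[2] = 2/3*1/3 + 1/3*1/2 = 7/18
d_2 = (1=11/18, 2=7/18)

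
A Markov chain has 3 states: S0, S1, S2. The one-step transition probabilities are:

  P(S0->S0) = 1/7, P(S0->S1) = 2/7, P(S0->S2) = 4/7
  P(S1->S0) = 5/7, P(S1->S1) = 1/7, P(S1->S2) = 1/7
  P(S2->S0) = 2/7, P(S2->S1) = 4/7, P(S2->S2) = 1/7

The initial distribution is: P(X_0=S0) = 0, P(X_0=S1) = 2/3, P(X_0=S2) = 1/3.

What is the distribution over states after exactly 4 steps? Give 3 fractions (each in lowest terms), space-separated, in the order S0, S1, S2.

Answer: 928/2401 758/2401 715/2401

Derivation:
Propagating the distribution step by step (d_{t+1} = d_t * P):
d_0 = (S0=0, S1=2/3, S2=1/3)
  d_1[S0] = 0*1/7 + 2/3*5/7 + 1/3*2/7 = 4/7
  d_1[S1] = 0*2/7 + 2/3*1/7 + 1/3*4/7 = 2/7
  d_1[S2] = 0*4/7 + 2/3*1/7 + 1/3*1/7 = 1/7
d_1 = (S0=4/7, S1=2/7, S2=1/7)
  d_2[S0] = 4/7*1/7 + 2/7*5/7 + 1/7*2/7 = 16/49
  d_2[S1] = 4/7*2/7 + 2/7*1/7 + 1/7*4/7 = 2/7
  d_2[S2] = 4/7*4/7 + 2/7*1/7 + 1/7*1/7 = 19/49
d_2 = (S0=16/49, S1=2/7, S2=19/49)
  d_3[S0] = 16/49*1/7 + 2/7*5/7 + 19/49*2/7 = 124/343
  d_3[S1] = 16/49*2/7 + 2/7*1/7 + 19/49*4/7 = 122/343
  d_3[S2] = 16/49*4/7 + 2/7*1/7 + 19/49*1/7 = 97/343
d_3 = (S0=124/343, S1=122/343, S2=97/343)
  d_4[S0] = 124/343*1/7 + 122/343*5/7 + 97/343*2/7 = 928/2401
  d_4[S1] = 124/343*2/7 + 122/343*1/7 + 97/343*4/7 = 758/2401
  d_4[S2] = 124/343*4/7 + 122/343*1/7 + 97/343*1/7 = 715/2401
d_4 = (S0=928/2401, S1=758/2401, S2=715/2401)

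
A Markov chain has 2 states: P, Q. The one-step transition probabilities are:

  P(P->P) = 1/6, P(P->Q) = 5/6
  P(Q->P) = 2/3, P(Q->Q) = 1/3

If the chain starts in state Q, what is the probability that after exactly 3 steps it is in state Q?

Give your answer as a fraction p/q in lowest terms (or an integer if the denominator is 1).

Computing P^3 by repeated multiplication:
P^1 =
  P: [1/6, 5/6]
  Q: [2/3, 1/3]
P^2 =
  P: [7/12, 5/12]
  Q: [1/3, 2/3]
P^3 =
  P: [3/8, 5/8]
  Q: [1/2, 1/2]

(P^3)[Q -> Q] = 1/2

Answer: 1/2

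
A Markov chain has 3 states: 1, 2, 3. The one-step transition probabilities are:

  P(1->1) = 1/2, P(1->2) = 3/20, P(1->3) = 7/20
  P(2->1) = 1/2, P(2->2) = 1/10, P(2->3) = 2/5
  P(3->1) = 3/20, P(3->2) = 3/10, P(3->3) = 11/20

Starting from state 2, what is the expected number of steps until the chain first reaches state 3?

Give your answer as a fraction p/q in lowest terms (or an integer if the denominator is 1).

Let h_i = expected steps to first reach 3 from state i.
Boundary: h_3 = 0.
First-step equations for the other states:
  h_1 = 1 + 1/2*h_1 + 3/20*h_2 + 7/20*h_3
  h_2 = 1 + 1/2*h_1 + 1/10*h_2 + 2/5*h_3

Substituting h_3 = 0 and rearranging gives the linear system (I - Q) h = 1:
  [1/2, -3/20] . (h_1, h_2) = 1
  [-1/2, 9/10] . (h_1, h_2) = 1

Solving yields:
  h_1 = 14/5
  h_2 = 8/3

Starting state is 2, so the expected hitting time is h_2 = 8/3.

Answer: 8/3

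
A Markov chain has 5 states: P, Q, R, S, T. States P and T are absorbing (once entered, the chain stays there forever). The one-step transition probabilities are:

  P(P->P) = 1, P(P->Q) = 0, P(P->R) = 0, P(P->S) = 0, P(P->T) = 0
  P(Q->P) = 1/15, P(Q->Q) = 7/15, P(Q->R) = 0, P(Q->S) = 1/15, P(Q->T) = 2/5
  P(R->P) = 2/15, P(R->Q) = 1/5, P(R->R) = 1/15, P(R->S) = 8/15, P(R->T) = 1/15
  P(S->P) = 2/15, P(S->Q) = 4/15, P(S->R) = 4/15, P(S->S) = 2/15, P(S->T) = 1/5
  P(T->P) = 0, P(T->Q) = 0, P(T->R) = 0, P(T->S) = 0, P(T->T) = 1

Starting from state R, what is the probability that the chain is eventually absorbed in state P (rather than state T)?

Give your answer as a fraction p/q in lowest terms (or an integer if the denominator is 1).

Let a_i = P(absorbed in P | start in state i).
Boundary conditions: a_P = 1, a_T = 0.
For each transient state i, a_i = sum_j P(i->j) * a_j:
  a_Q = 1/15*a_P + 7/15*a_Q + 0*a_R + 1/15*a_S + 2/5*a_T
  a_R = 2/15*a_P + 1/5*a_Q + 1/15*a_R + 8/15*a_S + 1/15*a_T
  a_S = 2/15*a_P + 4/15*a_Q + 4/15*a_R + 2/15*a_S + 1/5*a_T

Substituting a_P = 1 and a_T = 0, rearrange to (I - Q) a = r where r[i] = P(i -> P):
  [8/15, 0, -1/15] . (a_Q, a_R, a_S) = 1/15
  [-1/5, 14/15, -8/15] . (a_Q, a_R, a_S) = 2/15
  [-4/15, -4/15, 13/15] . (a_Q, a_R, a_S) = 2/15

Solving yields:
  a_Q = 93/566
  a_R = 405/1132
  a_S = 89/283

Starting state is R, so the absorption probability is a_R = 405/1132.

Answer: 405/1132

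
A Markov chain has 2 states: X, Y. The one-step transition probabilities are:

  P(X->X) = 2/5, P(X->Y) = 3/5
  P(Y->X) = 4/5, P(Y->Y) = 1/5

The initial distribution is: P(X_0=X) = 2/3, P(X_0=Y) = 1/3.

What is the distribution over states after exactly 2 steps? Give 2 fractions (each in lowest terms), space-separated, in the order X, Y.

Answer: 44/75 31/75

Derivation:
Propagating the distribution step by step (d_{t+1} = d_t * P):
d_0 = (X=2/3, Y=1/3)
  d_1[X] = 2/3*2/5 + 1/3*4/5 = 8/15
  d_1[Y] = 2/3*3/5 + 1/3*1/5 = 7/15
d_1 = (X=8/15, Y=7/15)
  d_2[X] = 8/15*2/5 + 7/15*4/5 = 44/75
  d_2[Y] = 8/15*3/5 + 7/15*1/5 = 31/75
d_2 = (X=44/75, Y=31/75)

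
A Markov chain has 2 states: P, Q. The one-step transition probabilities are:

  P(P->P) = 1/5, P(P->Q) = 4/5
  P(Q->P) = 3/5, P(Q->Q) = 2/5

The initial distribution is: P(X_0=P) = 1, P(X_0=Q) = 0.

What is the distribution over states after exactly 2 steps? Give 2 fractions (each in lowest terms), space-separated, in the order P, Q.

Propagating the distribution step by step (d_{t+1} = d_t * P):
d_0 = (P=1, Q=0)
  d_1[P] = 1*1/5 + 0*3/5 = 1/5
  d_1[Q] = 1*4/5 + 0*2/5 = 4/5
d_1 = (P=1/5, Q=4/5)
  d_2[P] = 1/5*1/5 + 4/5*3/5 = 13/25
  d_2[Q] = 1/5*4/5 + 4/5*2/5 = 12/25
d_2 = (P=13/25, Q=12/25)

Answer: 13/25 12/25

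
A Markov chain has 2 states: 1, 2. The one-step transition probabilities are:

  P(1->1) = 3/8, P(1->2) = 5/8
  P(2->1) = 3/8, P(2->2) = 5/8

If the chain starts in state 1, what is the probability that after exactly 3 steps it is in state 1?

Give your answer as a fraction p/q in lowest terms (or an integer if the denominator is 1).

Answer: 3/8

Derivation:
Computing P^3 by repeated multiplication:
P^1 =
  1: [3/8, 5/8]
  2: [3/8, 5/8]
P^2 =
  1: [3/8, 5/8]
  2: [3/8, 5/8]
P^3 =
  1: [3/8, 5/8]
  2: [3/8, 5/8]

(P^3)[1 -> 1] = 3/8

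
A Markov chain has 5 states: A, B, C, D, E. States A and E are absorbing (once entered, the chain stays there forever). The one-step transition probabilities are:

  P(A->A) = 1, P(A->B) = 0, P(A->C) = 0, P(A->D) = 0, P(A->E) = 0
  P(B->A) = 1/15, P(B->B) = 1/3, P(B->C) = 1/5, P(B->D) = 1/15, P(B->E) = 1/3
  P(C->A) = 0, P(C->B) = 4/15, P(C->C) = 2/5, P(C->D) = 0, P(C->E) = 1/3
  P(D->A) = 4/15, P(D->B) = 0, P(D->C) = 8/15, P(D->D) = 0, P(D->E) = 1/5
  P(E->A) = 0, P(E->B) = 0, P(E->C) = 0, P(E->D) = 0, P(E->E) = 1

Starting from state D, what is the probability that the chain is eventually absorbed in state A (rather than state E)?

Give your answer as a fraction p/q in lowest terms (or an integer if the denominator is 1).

Answer: 172/569

Derivation:
Let a_i = P(absorbed in A | start in state i).
Boundary conditions: a_A = 1, a_E = 0.
For each transient state i, a_i = sum_j P(i->j) * a_j:
  a_B = 1/15*a_A + 1/3*a_B + 1/5*a_C + 1/15*a_D + 1/3*a_E
  a_C = 0*a_A + 4/15*a_B + 2/5*a_C + 0*a_D + 1/3*a_E
  a_D = 4/15*a_A + 0*a_B + 8/15*a_C + 0*a_D + 1/5*a_E

Substituting a_A = 1 and a_E = 0, rearrange to (I - Q) a = r where r[i] = P(i -> A):
  [2/3, -1/5, -1/15] . (a_B, a_C, a_D) = 1/15
  [-4/15, 3/5, 0] . (a_B, a_C, a_D) = 0
  [0, -8/15, 1] . (a_B, a_C, a_D) = 4/15

Solving yields:
  a_B = 171/1138
  a_C = 38/569
  a_D = 172/569

Starting state is D, so the absorption probability is a_D = 172/569.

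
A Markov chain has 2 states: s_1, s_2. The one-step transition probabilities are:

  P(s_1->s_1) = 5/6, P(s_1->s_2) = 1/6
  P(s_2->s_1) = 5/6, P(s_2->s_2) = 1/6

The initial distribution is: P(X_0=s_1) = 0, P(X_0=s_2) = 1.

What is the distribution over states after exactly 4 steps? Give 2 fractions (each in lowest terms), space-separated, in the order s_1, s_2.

Answer: 5/6 1/6

Derivation:
Propagating the distribution step by step (d_{t+1} = d_t * P):
d_0 = (s_1=0, s_2=1)
  d_1[s_1] = 0*5/6 + 1*5/6 = 5/6
  d_1[s_2] = 0*1/6 + 1*1/6 = 1/6
d_1 = (s_1=5/6, s_2=1/6)
  d_2[s_1] = 5/6*5/6 + 1/6*5/6 = 5/6
  d_2[s_2] = 5/6*1/6 + 1/6*1/6 = 1/6
d_2 = (s_1=5/6, s_2=1/6)
  d_3[s_1] = 5/6*5/6 + 1/6*5/6 = 5/6
  d_3[s_2] = 5/6*1/6 + 1/6*1/6 = 1/6
d_3 = (s_1=5/6, s_2=1/6)
  d_4[s_1] = 5/6*5/6 + 1/6*5/6 = 5/6
  d_4[s_2] = 5/6*1/6 + 1/6*1/6 = 1/6
d_4 = (s_1=5/6, s_2=1/6)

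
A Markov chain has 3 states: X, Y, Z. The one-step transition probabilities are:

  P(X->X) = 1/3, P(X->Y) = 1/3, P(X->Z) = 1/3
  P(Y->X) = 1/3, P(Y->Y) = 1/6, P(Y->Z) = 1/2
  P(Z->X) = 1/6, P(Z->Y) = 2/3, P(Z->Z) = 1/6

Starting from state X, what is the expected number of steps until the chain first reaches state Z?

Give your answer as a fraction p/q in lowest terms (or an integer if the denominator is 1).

Answer: 21/8

Derivation:
Let h_i = expected steps to first reach Z from state i.
Boundary: h_Z = 0.
First-step equations for the other states:
  h_X = 1 + 1/3*h_X + 1/3*h_Y + 1/3*h_Z
  h_Y = 1 + 1/3*h_X + 1/6*h_Y + 1/2*h_Z

Substituting h_Z = 0 and rearranging gives the linear system (I - Q) h = 1:
  [2/3, -1/3] . (h_X, h_Y) = 1
  [-1/3, 5/6] . (h_X, h_Y) = 1

Solving yields:
  h_X = 21/8
  h_Y = 9/4

Starting state is X, so the expected hitting time is h_X = 21/8.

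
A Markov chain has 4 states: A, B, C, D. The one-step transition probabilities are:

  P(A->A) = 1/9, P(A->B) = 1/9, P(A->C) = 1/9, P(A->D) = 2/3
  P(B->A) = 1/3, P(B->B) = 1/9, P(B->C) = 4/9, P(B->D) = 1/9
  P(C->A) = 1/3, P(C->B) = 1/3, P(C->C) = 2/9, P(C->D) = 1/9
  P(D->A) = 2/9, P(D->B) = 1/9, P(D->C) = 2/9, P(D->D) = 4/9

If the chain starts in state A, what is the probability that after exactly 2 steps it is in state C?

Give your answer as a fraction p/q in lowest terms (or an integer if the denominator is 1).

Computing P^2 by repeated multiplication:
P^1 =
  A: [1/9, 1/9, 1/9, 2/3]
  B: [1/3, 1/9, 4/9, 1/9]
  C: [1/3, 1/3, 2/9, 1/9]
  D: [2/9, 1/9, 2/9, 4/9]
P^2 =
  A: [19/81, 11/81, 19/81, 32/81]
  B: [20/81, 17/81, 17/81, 1/3]
  C: [20/81, 13/81, 7/27, 1/3]
  D: [19/81, 13/81, 2/9, 31/81]

(P^2)[A -> C] = 19/81

Answer: 19/81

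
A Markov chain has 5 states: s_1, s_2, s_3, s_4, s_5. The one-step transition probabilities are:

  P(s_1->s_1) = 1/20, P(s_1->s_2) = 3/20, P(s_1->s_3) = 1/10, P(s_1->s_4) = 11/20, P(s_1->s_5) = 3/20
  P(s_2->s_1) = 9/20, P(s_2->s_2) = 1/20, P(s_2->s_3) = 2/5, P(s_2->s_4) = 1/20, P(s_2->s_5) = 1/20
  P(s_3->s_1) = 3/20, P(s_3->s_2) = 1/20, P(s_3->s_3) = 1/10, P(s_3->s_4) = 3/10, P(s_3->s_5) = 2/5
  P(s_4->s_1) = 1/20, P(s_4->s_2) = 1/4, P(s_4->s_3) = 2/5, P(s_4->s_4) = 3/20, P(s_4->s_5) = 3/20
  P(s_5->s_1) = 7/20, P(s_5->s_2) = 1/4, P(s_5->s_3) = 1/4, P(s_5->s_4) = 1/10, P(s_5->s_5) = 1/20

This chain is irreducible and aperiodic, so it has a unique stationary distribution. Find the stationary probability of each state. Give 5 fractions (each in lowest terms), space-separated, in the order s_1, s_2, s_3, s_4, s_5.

Answer: 2005/10634 3233/21268 2591/10634 5059/21268 946/5317

Derivation:
The stationary distribution satisfies pi = pi * P, i.e.:
  pi_s_1 = 1/20*pi_s_1 + 9/20*pi_s_2 + 3/20*pi_s_3 + 1/20*pi_s_4 + 7/20*pi_s_5
  pi_s_2 = 3/20*pi_s_1 + 1/20*pi_s_2 + 1/20*pi_s_3 + 1/4*pi_s_4 + 1/4*pi_s_5
  pi_s_3 = 1/10*pi_s_1 + 2/5*pi_s_2 + 1/10*pi_s_3 + 2/5*pi_s_4 + 1/4*pi_s_5
  pi_s_4 = 11/20*pi_s_1 + 1/20*pi_s_2 + 3/10*pi_s_3 + 3/20*pi_s_4 + 1/10*pi_s_5
  pi_s_5 = 3/20*pi_s_1 + 1/20*pi_s_2 + 2/5*pi_s_3 + 3/20*pi_s_4 + 1/20*pi_s_5
with normalization: pi_s_1 + pi_s_2 + pi_s_3 + pi_s_4 + pi_s_5 = 1.

Using the first 4 balance equations plus normalization, the linear system A*pi = b is:
  [-19/20, 9/20, 3/20, 1/20, 7/20] . pi = 0
  [3/20, -19/20, 1/20, 1/4, 1/4] . pi = 0
  [1/10, 2/5, -9/10, 2/5, 1/4] . pi = 0
  [11/20, 1/20, 3/10, -17/20, 1/10] . pi = 0
  [1, 1, 1, 1, 1] . pi = 1

Solving yields:
  pi_s_1 = 2005/10634
  pi_s_2 = 3233/21268
  pi_s_3 = 2591/10634
  pi_s_4 = 5059/21268
  pi_s_5 = 946/5317

Verification (pi * P):
  2005/10634*1/20 + 3233/21268*9/20 + 2591/10634*3/20 + 5059/21268*1/20 + 946/5317*7/20 = 2005/10634 = pi_s_1  (ok)
  2005/10634*3/20 + 3233/21268*1/20 + 2591/10634*1/20 + 5059/21268*1/4 + 946/5317*1/4 = 3233/21268 = pi_s_2  (ok)
  2005/10634*1/10 + 3233/21268*2/5 + 2591/10634*1/10 + 5059/21268*2/5 + 946/5317*1/4 = 2591/10634 = pi_s_3  (ok)
  2005/10634*11/20 + 3233/21268*1/20 + 2591/10634*3/10 + 5059/21268*3/20 + 946/5317*1/10 = 5059/21268 = pi_s_4  (ok)
  2005/10634*3/20 + 3233/21268*1/20 + 2591/10634*2/5 + 5059/21268*3/20 + 946/5317*1/20 = 946/5317 = pi_s_5  (ok)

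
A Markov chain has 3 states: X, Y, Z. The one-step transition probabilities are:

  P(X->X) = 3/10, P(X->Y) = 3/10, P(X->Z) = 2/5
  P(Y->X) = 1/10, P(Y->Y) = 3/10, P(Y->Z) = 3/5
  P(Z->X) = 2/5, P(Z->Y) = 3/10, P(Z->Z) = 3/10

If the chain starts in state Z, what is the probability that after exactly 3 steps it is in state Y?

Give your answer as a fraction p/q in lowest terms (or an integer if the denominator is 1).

Computing P^3 by repeated multiplication:
P^1 =
  X: [3/10, 3/10, 2/5]
  Y: [1/10, 3/10, 3/5]
  Z: [2/5, 3/10, 3/10]
P^2 =
  X: [7/25, 3/10, 21/50]
  Y: [3/10, 3/10, 2/5]
  Z: [27/100, 3/10, 43/100]
P^3 =
  X: [141/500, 3/10, 209/500]
  Y: [7/25, 3/10, 21/50]
  Z: [283/1000, 3/10, 417/1000]

(P^3)[Z -> Y] = 3/10

Answer: 3/10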